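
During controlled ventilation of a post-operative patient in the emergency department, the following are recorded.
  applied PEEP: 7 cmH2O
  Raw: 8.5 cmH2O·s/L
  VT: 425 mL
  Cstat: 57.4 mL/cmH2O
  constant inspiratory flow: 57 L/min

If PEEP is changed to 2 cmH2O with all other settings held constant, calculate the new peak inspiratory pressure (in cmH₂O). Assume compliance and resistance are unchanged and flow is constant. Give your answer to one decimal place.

17.5

Flow: 57 L/min ÷ 60 = 0.95 L/s.
PIP = Vt/C + R·V̇ + PEEP (constant-flow equation of motion).
Only the baseline term changes: ΔPIP = ΔPEEP = 2 − 7 = -5.0 cmH2O.
Original PIP = 425/57.4 + 8.5×0.95 + 7 = 22.479 cmH2O; new PIP = 22.479 + (-5.0) = 17.479 cmH2O.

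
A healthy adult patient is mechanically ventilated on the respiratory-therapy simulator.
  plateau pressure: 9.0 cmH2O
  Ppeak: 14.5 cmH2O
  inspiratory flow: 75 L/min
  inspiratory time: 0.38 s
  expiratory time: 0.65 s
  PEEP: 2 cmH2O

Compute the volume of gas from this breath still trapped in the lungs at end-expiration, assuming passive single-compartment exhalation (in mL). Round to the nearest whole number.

Flow: 75 L/min ÷ 60 = 1.25 L/s.
Vt = flow × Ti = 1.25 L/s × 0.38 s × 1000 mL/L = 475.0 mL.
R = (PIP − Pplat)/V̇ = (14.5 − 9.0) / 1.25 = 5.5/1.25 = 4.4 cmH2O·s/L.
C = Vt/(Pplat − PEEP) = 475.0 / (9.0 − 2) = 475.0/7.0 = 67.857 mL/cmH2O.
τ = R × C = 4.4 × 0.06786 L/cmH2O = 0.2986 s.
Fraction remaining = e^(−Te/τ) = e^(−0.65/0.2986) = 0.1134.
Trapped volume = 475.0 × 0.1134 = 53.865 mL.

54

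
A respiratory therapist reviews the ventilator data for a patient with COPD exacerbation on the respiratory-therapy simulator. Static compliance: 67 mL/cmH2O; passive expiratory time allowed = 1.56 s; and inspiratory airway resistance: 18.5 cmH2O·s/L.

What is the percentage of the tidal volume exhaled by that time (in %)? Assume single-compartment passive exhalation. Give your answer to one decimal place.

71.6

τ = R × C = 18.5 × 67 mL/cmH2O = 18.5 × 0.067 L/cmH2O = 1.24 s.
Passive exhalation: V(t)/V₀ = e^(−t/τ) = e^(−1.56/1.24) = 0.2842.
Fraction exhaled = 1 − 0.2842 = 0.7158 → 71.58%.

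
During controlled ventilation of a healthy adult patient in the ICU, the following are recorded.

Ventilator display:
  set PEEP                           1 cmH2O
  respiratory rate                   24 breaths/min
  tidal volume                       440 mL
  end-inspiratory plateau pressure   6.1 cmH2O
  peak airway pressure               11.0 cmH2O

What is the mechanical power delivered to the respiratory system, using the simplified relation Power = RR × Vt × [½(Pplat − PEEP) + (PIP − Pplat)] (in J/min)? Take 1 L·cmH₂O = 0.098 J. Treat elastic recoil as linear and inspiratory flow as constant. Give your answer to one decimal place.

Per-breath work = Vt × [½(Pplat−PEEP) + (PIP−Pplat)] = 0.440 × [0.5×5.1 + 4.9] = 0.440 × 7.45 = 3.278 L·cmH2O.
Power = 24 × 3.278 = 78.672 L·cmH2O/min.
× 0.098 J/(L·cmH2O) → 7.71 J/min.

7.7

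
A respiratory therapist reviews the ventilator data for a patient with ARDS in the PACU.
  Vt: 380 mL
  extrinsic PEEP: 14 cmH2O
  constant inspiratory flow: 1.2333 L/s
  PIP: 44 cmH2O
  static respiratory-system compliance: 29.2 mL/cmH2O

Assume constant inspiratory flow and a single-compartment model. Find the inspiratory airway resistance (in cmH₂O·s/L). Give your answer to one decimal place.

Equation of motion (constant flow): PIP = Vt/C + R·V̇ + PEEP.
R·V̇ = PIP − Vt/C − PEEP = 44 − 380/29.2 − 14 = 44 − 13.014 − 14 = 16.986 cmH2O.
R = 16.986 / 1.2333 = 13.773 cmH2O·s/L.

13.8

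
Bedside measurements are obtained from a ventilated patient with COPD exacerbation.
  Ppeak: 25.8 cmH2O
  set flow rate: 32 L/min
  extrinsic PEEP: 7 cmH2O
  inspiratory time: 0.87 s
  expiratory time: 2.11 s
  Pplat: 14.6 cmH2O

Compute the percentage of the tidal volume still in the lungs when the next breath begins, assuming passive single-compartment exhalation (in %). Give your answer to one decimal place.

Flow: 32 L/min ÷ 60 = 0.5333 L/s.
Vt = flow × Ti = 0.5333 L/s × 0.87 s × 1000 mL/L = 463.97 mL.
R = (PIP − Pplat)/V̇ = (25.8 − 14.6) / 0.5333 = 11.2/0.5333 = 21.001 cmH2O·s/L.
C = Vt/(Pplat − PEEP) = 463.97 / (14.6 − 7) = 463.97/7.6 = 61.049 mL/cmH2O.
τ = R × C = 21.001 × 0.06105 L/cmH2O = 1.282 s.
Fraction remaining at end-expiration = e^(−Te/τ) = e^(−2.11/1.282) = 0.1928 → 19.28%.

19.3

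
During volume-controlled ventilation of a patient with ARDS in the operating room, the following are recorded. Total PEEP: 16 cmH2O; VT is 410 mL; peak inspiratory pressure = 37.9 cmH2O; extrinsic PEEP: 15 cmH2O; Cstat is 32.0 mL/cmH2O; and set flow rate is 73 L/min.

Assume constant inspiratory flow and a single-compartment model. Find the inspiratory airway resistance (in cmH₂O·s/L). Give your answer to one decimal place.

Flow: 73 L/min ÷ 60 = 1.2167 L/s.
Total PEEP = 16 cmH2O (set 15 + intrinsic 1); this is the baseline alveolar pressure.
Equation of motion (constant flow): PIP = Vt/C + R·V̇ + PEEP.
R·V̇ = PIP − Vt/C − PEEP = 37.9 − 410/32.0 − 16 = 37.9 − 12.813 − 16 = 9.087 cmH2O.
R = 9.087 / 1.2167 = 7.469 cmH2O·s/L.

7.5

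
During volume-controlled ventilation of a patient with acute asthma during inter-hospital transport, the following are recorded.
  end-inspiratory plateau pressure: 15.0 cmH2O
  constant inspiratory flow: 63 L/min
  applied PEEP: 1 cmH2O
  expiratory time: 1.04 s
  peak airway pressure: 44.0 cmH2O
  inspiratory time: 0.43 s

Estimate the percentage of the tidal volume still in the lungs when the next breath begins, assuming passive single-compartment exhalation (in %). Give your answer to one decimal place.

31.1

Flow: 63 L/min ÷ 60 = 1.05 L/s.
Vt = flow × Ti = 1.05 L/s × 0.43 s × 1000 mL/L = 451.5 mL.
R = (PIP − Pplat)/V̇ = (44.0 − 15.0) / 1.05 = 29.0/1.05 = 27.619 cmH2O·s/L.
C = Vt/(Pplat − PEEP) = 451.5 / (15.0 − 1) = 451.5/14.0 = 32.25 mL/cmH2O.
τ = R × C = 27.619 × 0.03225 L/cmH2O = 0.8907 s.
Fraction remaining at end-expiration = e^(−Te/τ) = e^(−1.04/0.8907) = 0.3111 → 31.11%.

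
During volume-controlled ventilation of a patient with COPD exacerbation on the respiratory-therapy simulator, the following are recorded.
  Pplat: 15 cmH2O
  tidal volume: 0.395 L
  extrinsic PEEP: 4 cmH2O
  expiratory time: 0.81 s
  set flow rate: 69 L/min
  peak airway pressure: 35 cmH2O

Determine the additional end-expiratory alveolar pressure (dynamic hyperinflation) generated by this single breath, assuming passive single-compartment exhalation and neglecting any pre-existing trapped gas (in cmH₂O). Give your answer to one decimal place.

Flow: 69 L/min ÷ 60 = 1.15 L/s.
R = (PIP − Pplat)/V̇ = (35 − 15) / 1.15 = 20.0/1.15 = 17.391 cmH2O·s/L.
C = Vt/(Pplat − PEEP) = 395.0 / (15 − 4) = 395.0/11.0 = 35.909 mL/cmH2O.
τ = R × C = 17.391 × 0.03591 L/cmH2O = 0.6245 s.
Fraction remaining = e^(−Te/τ) = e^(−0.81/0.6245) = 0.2733; trapped volume = 395.0 × 0.2733 = 107.95 mL.
Additional alveolar pressure from trapping ≈ V_trapped / C = 107.95 / 35.909 = 3.006 cmH2O.

3.0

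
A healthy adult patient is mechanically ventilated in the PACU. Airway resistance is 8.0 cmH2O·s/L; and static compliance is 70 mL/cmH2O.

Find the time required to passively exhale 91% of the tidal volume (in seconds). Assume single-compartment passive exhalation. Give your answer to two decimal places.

1.35

τ = R × C = 8.0 × 70 mL/cmH2O = 8.0 × 0.070 L/cmH2O = 0.56 s.
Exhaled fraction f = 1 − e^(−t/τ) → t = −τ·ln(1 − f) = −0.56·ln(0.09) = 1.348 s.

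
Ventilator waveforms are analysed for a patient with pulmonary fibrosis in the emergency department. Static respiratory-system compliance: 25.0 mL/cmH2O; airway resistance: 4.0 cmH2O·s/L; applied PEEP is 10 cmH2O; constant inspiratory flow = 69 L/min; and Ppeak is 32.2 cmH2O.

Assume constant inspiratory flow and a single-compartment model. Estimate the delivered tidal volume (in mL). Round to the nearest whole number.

Flow: 69 L/min ÷ 60 = 1.15 L/s.
Equation of motion (constant flow): PIP = Vt/C + R·V̇ + PEEP.
Vt/C = PIP − R·V̇ − PEEP = 32.2 − 4.6 − 10 = 17.6 cmH2O.
Vt = C × 17.6 = 25.0 × 17.6 = 440.0 mL.

440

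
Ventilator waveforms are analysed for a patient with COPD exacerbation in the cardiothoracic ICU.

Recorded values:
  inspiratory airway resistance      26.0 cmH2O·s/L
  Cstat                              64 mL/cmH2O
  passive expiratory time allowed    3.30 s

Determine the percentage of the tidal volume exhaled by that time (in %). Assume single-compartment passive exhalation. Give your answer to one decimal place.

86.2

τ = R × C = 26.0 × 64 mL/cmH2O = 26.0 × 0.064 L/cmH2O = 1.664 s.
Passive exhalation: V(t)/V₀ = e^(−t/τ) = e^(−3.30/1.664) = 0.1376.
Fraction exhaled = 1 − 0.1376 = 0.8624 → 86.24%.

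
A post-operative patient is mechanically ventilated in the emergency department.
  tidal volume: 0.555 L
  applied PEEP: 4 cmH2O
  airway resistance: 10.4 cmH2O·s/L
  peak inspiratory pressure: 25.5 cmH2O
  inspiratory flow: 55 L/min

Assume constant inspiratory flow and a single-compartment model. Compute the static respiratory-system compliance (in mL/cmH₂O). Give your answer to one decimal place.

Flow: 55 L/min ÷ 60 = 0.9167 L/s.
Equation of motion (constant flow): PIP = Vt/C + R·V̇ + PEEP.
Vt/C = PIP − R·V̇ − PEEP = 25.5 − 10.4×0.9167 − 4 = 25.5 − 9.534 − 4 = 11.966 cmH2O.
C = Vt / 11.966 = 555 / 11.966 = 46.381 mL/cmH2O.

46.4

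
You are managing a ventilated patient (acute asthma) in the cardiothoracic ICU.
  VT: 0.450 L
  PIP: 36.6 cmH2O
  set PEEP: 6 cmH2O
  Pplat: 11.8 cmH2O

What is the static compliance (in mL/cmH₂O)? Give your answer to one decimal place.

Cstat = Vt / (Pplat − PEEP) = 450 / (11.8 − 6) = 450 / 5.8 = 77.586 mL/cmH2O.

77.6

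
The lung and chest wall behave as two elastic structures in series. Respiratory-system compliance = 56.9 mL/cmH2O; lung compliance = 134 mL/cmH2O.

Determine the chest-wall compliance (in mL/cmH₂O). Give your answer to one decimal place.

98.9

1/Ccw = 1/Crs − 1/CL.
1/Ccw = 1/56.9 − 1/134 = 0.01011.
Ccw = 98.912 mL/cmH2O.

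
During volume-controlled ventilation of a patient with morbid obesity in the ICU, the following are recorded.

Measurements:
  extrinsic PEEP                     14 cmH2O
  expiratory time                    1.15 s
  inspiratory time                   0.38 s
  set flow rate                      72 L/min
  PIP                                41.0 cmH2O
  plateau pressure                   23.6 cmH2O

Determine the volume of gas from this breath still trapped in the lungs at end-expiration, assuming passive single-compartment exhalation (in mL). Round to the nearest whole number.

Flow: 72 L/min ÷ 60 = 1.2 L/s.
Vt = flow × Ti = 1.2 L/s × 0.38 s × 1000 mL/L = 456.0 mL.
R = (PIP − Pplat)/V̇ = (41.0 − 23.6) / 1.2 = 17.4/1.2 = 14.5 cmH2O·s/L.
C = Vt/(Pplat − PEEP) = 456.0 / (23.6 − 14) = 456.0/9.6 = 47.5 mL/cmH2O.
τ = R × C = 14.5 × 0.0475 L/cmH2O = 0.6888 s.
Fraction remaining = e^(−Te/τ) = e^(−1.15/0.6888) = 0.1883.
Trapped volume = 456.0 × 0.1883 = 85.865 mL.

86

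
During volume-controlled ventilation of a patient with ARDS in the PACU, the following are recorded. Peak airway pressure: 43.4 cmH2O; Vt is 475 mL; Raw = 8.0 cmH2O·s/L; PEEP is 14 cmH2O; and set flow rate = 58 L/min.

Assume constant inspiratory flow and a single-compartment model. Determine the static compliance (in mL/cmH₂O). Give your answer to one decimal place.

21.9

Flow: 58 L/min ÷ 60 = 0.9667 L/s.
Equation of motion (constant flow): PIP = Vt/C + R·V̇ + PEEP.
Vt/C = PIP − R·V̇ − PEEP = 43.4 − 8.0×0.9667 − 14 = 43.4 − 7.734 − 14 = 21.666 cmH2O.
C = Vt / 21.666 = 475 / 21.666 = 21.924 mL/cmH2O.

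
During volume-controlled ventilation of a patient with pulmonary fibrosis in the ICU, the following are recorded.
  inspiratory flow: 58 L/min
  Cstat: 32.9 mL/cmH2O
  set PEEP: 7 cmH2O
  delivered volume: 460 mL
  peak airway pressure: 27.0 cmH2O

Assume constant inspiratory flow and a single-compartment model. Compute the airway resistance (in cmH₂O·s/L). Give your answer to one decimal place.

Flow: 58 L/min ÷ 60 = 0.9667 L/s.
Equation of motion (constant flow): PIP = Vt/C + R·V̇ + PEEP.
R·V̇ = PIP − Vt/C − PEEP = 27.0 − 460/32.9 − 7 = 27.0 − 13.982 − 7 = 6.018 cmH2O.
R = 6.018 / 0.9667 = 6.225 cmH2O·s/L.

6.2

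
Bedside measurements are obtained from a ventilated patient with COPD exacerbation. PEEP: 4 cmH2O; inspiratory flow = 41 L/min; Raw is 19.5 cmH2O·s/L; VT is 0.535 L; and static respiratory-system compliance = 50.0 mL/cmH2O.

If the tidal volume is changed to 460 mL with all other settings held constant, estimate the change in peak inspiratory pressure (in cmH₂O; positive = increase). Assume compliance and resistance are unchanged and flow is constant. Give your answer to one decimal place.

PIP = Vt/C + R·V̇ + PEEP (constant-flow equation of motion).
Only the elastic term changes: ΔPIP = ΔVt / C = (460 − 535) / 50.0 = -1.5 cmH2O.

-1.5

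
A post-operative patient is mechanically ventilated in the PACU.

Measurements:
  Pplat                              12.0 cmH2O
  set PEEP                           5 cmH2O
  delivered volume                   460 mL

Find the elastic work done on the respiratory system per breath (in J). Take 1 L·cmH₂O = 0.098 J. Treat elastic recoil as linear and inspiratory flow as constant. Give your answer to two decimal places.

Elastic work ≈ ½ × (Pplat − PEEP) × Vt = 0.5 × (12.0 − 5) × 0.460 L = 0.5 × 7.0 × 0.460 = 1.61 L·cmH2O.
× 0.098 J/(L·cmH2O) → 0.1578 J.

0.16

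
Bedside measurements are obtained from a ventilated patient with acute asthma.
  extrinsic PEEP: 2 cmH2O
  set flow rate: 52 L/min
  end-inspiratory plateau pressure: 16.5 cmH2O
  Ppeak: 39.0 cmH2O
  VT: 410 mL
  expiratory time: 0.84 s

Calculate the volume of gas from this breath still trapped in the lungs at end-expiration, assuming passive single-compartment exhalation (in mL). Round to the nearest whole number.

131

Flow: 52 L/min ÷ 60 = 0.8667 L/s.
R = (PIP − Pplat)/V̇ = (39.0 − 16.5) / 0.8667 = 22.5/0.8667 = 25.961 cmH2O·s/L.
C = Vt/(Pplat − PEEP) = 410.0 / (16.5 − 2) = 410.0/14.5 = 28.276 mL/cmH2O.
τ = R × C = 25.961 × 0.02828 L/cmH2O = 0.7342 s.
Fraction remaining = e^(−Te/τ) = e^(−0.84/0.7342) = 0.3185.
Trapped volume = 410.0 × 0.3185 = 130.59 mL.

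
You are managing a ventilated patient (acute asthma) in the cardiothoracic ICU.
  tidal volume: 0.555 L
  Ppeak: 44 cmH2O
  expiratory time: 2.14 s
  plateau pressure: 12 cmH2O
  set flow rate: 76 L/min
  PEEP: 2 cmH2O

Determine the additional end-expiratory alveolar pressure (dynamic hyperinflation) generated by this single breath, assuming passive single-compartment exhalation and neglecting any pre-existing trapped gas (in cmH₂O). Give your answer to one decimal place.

Flow: 76 L/min ÷ 60 = 1.2667 L/s.
R = (PIP − Pplat)/V̇ = (44 − 12) / 1.2667 = 32.0/1.2667 = 25.262 cmH2O·s/L.
C = Vt/(Pplat − PEEP) = 555.0 / (12 − 2) = 555.0/10.0 = 55.5 mL/cmH2O.
τ = R × C = 25.262 × 0.0555 L/cmH2O = 1.402 s.
Fraction remaining = e^(−Te/τ) = e^(−2.14/1.402) = 0.2173; trapped volume = 555.0 × 0.2173 = 120.6 mL.
Additional alveolar pressure from trapping ≈ V_trapped / C = 120.6 / 55.5 = 2.173 cmH2O.

2.2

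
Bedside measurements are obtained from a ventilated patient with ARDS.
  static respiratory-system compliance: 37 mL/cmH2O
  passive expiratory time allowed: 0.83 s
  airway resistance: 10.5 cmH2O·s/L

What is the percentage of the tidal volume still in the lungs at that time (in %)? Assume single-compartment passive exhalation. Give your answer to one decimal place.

τ = R × C = 10.5 × 37 mL/cmH2O = 10.5 × 0.037 L/cmH2O = 0.3885 s.
Passive exhalation: V(t)/V₀ = e^(−t/τ) = e^(−0.83/0.3885) = 0.1181.
Fraction remaining = 0.1181 → 11.81%.

11.8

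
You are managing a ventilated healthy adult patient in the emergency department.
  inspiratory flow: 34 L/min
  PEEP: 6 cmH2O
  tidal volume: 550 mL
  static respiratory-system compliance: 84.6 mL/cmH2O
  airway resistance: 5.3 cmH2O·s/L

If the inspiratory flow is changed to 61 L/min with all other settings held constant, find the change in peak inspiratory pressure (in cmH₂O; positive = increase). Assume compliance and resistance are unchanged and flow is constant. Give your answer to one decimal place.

Flow: 34 L/min ÷ 60 = 0.5667 L/s.
New flow: 61 L/min ÷ 60 = 1.0167 L/s.
PIP = Vt/C + R·V̇ + PEEP (constant-flow equation of motion).
Only the resistive term changes: ΔPIP = R × ΔV̇ = 5.3 × (1.0167 − 0.5667) = 5.3 × 0.45 = 2.385 cmH2O.

2.4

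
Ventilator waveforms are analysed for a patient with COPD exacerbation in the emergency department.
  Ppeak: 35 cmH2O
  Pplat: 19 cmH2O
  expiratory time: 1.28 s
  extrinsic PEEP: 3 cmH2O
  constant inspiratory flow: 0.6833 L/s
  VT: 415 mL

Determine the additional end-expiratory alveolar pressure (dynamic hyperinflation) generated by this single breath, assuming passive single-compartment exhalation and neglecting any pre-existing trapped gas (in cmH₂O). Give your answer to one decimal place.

1.9

R = (PIP − Pplat)/V̇ = (35 − 19) / 0.6833 = 16.0/0.6833 = 23.416 cmH2O·s/L.
C = Vt/(Pplat − PEEP) = 415.0 / (19 − 3) = 415.0/16.0 = 25.938 mL/cmH2O.
τ = R × C = 23.416 × 0.02594 L/cmH2O = 0.6074 s.
Fraction remaining = e^(−Te/τ) = e^(−1.28/0.6074) = 0.1216; trapped volume = 415.0 × 0.1216 = 50.464 mL.
Additional alveolar pressure from trapping ≈ V_trapped / C = 50.464 / 25.938 = 1.946 cmH2O.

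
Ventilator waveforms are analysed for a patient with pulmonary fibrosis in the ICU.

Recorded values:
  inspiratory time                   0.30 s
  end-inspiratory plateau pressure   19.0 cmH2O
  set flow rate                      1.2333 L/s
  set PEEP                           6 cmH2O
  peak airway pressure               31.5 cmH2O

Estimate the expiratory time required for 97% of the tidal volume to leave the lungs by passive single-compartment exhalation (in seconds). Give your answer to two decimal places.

Vt = flow × Ti = 1.2333 L/s × 0.30 s × 1000 mL/L = 369.99 mL.
R = (PIP − Pplat)/V̇ = (31.5 − 19.0) / 1.2333 = 12.5/1.2333 = 10.135 cmH2O·s/L.
C = Vt/(Pplat − PEEP) = 369.99 / (19.0 − 6) = 369.99/13.0 = 28.461 mL/cmH2O.
τ = R × C = 10.135 × 0.02846 L/cmH2O = 0.2884 s.
t = −τ·ln(1 − 0.97) = −0.2884·ln(0.03) = 1.011 s.

1.01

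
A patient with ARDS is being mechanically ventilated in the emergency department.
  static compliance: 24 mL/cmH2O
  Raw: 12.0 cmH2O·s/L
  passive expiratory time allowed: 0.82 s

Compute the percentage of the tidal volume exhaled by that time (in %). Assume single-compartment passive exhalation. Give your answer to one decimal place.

τ = R × C = 12.0 × 24 mL/cmH2O = 12.0 × 0.024 L/cmH2O = 0.288 s.
Passive exhalation: V(t)/V₀ = e^(−t/τ) = e^(−0.82/0.288) = 0.05801.
Fraction exhaled = 1 − 0.05801 = 0.942 → 94.2%.

94.2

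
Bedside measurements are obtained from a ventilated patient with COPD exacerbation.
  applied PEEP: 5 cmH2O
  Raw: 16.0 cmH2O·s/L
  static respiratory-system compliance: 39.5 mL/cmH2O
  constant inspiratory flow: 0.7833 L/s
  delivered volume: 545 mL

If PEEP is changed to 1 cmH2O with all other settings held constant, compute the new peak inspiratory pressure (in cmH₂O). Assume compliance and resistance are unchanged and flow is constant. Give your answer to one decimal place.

27.3

PIP = Vt/C + R·V̇ + PEEP (constant-flow equation of motion).
Only the baseline term changes: ΔPIP = ΔPEEP = 1 − 5 = -4.0 cmH2O.
Original PIP = 545/39.5 + 16.0×0.7833 + 5 = 31.33 cmH2O; new PIP = 31.33 + (-4.0) = 27.33 cmH2O.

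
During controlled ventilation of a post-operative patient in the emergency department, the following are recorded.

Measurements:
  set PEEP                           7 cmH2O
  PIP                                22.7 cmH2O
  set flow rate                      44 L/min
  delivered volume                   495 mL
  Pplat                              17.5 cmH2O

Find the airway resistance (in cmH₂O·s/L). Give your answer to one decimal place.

7.1

Flow: 44 L/min ÷ 60 = 0.7333 L/s.
Raw = (PIP − Pplat) / flow = (22.7 − 17.5) / 0.7333 = 5.2 / 0.7333 = 7.091 cmH2O·s/L.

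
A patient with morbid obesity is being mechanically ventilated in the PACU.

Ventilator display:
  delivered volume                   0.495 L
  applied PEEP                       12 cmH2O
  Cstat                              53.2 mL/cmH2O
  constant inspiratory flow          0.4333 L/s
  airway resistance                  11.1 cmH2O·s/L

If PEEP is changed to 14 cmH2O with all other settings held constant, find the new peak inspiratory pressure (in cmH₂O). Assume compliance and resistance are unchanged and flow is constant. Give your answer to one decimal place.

28.1

PIP = Vt/C + R·V̇ + PEEP (constant-flow equation of motion).
Only the baseline term changes: ΔPIP = ΔPEEP = 14 − 12 = 2.0 cmH2O.
Original PIP = 495/53.2 + 11.1×0.4333 + 12 = 26.114 cmH2O; new PIP = 26.114 + (2.0) = 28.114 cmH2O.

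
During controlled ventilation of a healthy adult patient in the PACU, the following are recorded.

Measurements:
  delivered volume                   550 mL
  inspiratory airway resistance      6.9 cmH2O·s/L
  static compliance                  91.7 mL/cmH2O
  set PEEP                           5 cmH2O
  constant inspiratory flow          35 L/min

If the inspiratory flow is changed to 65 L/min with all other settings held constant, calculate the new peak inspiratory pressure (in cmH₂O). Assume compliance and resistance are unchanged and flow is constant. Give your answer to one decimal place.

18.5

Flow: 35 L/min ÷ 60 = 0.5833 L/s.
New flow: 65 L/min ÷ 60 = 1.0833 L/s.
PIP = Vt/C + R·V̇ + PEEP (constant-flow equation of motion).
Only the resistive term changes: ΔPIP = R × ΔV̇ = 6.9 × (1.0833 − 0.5833) = 6.9 × 0.5 = 3.45 cmH2O.
Original PIP = 550/91.7 + 6.9×0.5833 + 5 = 15.023 cmH2O; new PIP = 15.023 + (3.45) = 18.473 cmH2O.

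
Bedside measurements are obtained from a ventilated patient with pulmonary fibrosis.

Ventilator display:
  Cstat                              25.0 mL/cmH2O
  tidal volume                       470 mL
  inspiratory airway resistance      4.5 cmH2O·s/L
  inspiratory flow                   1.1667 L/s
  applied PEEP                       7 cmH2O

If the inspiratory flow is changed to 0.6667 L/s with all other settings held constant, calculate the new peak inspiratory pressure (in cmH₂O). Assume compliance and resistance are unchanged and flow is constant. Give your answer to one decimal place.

28.8

PIP = Vt/C + R·V̇ + PEEP (constant-flow equation of motion).
Only the resistive term changes: ΔPIP = R × ΔV̇ = 4.5 × (0.6667 − 1.1667) = 4.5 × -0.5 = -2.25 cmH2O.
Original PIP = 470/25.0 + 4.5×1.1667 + 7 = 31.05 cmH2O; new PIP = 31.05 + (-2.25) = 28.8 cmH2O.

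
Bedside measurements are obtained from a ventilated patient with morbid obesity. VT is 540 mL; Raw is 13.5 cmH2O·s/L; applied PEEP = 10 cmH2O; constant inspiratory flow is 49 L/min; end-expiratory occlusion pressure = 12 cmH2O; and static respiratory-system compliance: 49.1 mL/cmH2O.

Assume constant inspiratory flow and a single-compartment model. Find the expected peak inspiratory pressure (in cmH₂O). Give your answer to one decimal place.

Flow: 49 L/min ÷ 60 = 0.8167 L/s.
Total PEEP = 12 cmH2O (set 10 + intrinsic 2); this is the baseline alveolar pressure.
Equation of motion (constant flow): PIP = Vt/C + R·V̇ + PEEP.
PIP = 540/49.1 + 13.5×0.8167 + 12 = 10.998 + 11.025 + 12 = 34.023 cmH2O.

34.0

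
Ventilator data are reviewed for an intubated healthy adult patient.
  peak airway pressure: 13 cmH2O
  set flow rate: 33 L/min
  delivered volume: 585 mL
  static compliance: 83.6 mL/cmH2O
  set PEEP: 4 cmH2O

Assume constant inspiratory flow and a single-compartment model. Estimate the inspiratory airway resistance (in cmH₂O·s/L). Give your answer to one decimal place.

Flow: 33 L/min ÷ 60 = 0.55 L/s.
Equation of motion (constant flow): PIP = Vt/C + R·V̇ + PEEP.
R·V̇ = PIP − Vt/C − PEEP = 13 − 585/83.6 − 4 = 13 − 6.998 − 4 = 2.002 cmH2O.
R = 2.002 / 0.55 = 3.64 cmH2O·s/L.

3.6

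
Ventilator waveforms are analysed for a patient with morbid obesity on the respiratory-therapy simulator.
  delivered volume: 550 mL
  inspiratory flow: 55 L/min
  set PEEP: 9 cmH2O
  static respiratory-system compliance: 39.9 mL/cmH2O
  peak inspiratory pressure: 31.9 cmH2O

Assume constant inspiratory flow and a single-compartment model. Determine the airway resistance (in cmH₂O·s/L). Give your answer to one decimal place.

Flow: 55 L/min ÷ 60 = 0.9167 L/s.
Equation of motion (constant flow): PIP = Vt/C + R·V̇ + PEEP.
R·V̇ = PIP − Vt/C − PEEP = 31.9 − 550/39.9 − 9 = 31.9 − 13.784 − 9 = 9.116 cmH2O.
R = 9.116 / 0.9167 = 9.944 cmH2O·s/L.

9.9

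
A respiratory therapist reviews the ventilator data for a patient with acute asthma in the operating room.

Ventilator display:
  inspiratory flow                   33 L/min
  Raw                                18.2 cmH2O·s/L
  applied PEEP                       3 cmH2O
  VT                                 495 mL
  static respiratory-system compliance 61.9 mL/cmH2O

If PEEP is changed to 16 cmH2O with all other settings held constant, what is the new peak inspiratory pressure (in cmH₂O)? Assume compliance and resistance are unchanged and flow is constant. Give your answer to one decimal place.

34.0

Flow: 33 L/min ÷ 60 = 0.55 L/s.
PIP = Vt/C + R·V̇ + PEEP (constant-flow equation of motion).
Only the baseline term changes: ΔPIP = ΔPEEP = 16 − 3 = 13.0 cmH2O.
Original PIP = 495/61.9 + 18.2×0.55 + 3 = 21.007 cmH2O; new PIP = 21.007 + (13.0) = 34.007 cmH2O.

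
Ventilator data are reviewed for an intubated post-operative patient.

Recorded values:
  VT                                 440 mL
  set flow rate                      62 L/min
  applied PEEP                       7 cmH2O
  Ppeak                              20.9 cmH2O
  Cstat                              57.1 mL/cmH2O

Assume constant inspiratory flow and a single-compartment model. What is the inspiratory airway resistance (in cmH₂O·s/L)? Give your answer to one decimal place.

Flow: 62 L/min ÷ 60 = 1.0333 L/s.
Equation of motion (constant flow): PIP = Vt/C + R·V̇ + PEEP.
R·V̇ = PIP − Vt/C − PEEP = 20.9 − 440/57.1 − 7 = 20.9 − 7.706 − 7 = 6.194 cmH2O.
R = 6.194 / 1.0333 = 5.994 cmH2O·s/L.

6.0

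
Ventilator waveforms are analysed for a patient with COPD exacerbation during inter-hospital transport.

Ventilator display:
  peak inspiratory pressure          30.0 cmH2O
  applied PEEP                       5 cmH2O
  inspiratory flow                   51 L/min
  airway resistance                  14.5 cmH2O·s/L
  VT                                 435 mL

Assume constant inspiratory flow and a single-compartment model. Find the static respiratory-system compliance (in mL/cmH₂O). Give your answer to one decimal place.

34.3

Flow: 51 L/min ÷ 60 = 0.85 L/s.
Equation of motion (constant flow): PIP = Vt/C + R·V̇ + PEEP.
Vt/C = PIP − R·V̇ − PEEP = 30.0 − 14.5×0.85 − 5 = 30.0 − 12.325 − 5 = 12.675 cmH2O.
C = Vt / 12.675 = 435 / 12.675 = 34.32 mL/cmH2O.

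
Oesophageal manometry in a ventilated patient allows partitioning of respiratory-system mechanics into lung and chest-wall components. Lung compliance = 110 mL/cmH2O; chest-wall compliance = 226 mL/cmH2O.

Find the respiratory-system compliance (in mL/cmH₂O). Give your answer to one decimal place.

74.0

Lung and chest wall are elastances in series: 1/Crs = 1/CL + 1/Ccw.
1/Crs = 1/110 + 1/226 = 0.01352.
Crs = 73.964 mL/cmH2O.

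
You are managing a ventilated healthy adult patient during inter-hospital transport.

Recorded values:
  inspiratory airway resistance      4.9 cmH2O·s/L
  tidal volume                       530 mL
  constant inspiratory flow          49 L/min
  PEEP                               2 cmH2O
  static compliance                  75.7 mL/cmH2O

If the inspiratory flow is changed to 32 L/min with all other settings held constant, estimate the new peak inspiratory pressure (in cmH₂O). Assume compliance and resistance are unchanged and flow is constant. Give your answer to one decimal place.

Flow: 49 L/min ÷ 60 = 0.8167 L/s.
New flow: 32 L/min ÷ 60 = 0.5333 L/s.
PIP = Vt/C + R·V̇ + PEEP (constant-flow equation of motion).
Only the resistive term changes: ΔPIP = R × ΔV̇ = 4.9 × (0.5333 − 0.8167) = 4.9 × -0.2834 = -1.389 cmH2O.
Original PIP = 530/75.7 + 4.9×0.8167 + 2 = 13.003 cmH2O; new PIP = 13.003 + (-1.389) = 11.614 cmH2O.

11.6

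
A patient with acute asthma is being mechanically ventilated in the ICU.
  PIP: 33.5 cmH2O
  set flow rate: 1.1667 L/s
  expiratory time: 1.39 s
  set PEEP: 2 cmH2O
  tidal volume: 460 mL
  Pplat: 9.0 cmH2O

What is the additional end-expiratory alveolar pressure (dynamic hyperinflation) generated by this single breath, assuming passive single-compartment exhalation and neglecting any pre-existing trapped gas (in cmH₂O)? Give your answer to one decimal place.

2.6

R = (PIP − Pplat)/V̇ = (33.5 − 9.0) / 1.1667 = 24.5/1.1667 = 20.999 cmH2O·s/L.
C = Vt/(Pplat − PEEP) = 460.0 / (9.0 − 2) = 460.0/7.0 = 65.714 mL/cmH2O.
τ = R × C = 20.999 × 0.06571 L/cmH2O = 1.38 s.
Fraction remaining = e^(−Te/τ) = e^(−1.39/1.38) = 0.3652; trapped volume = 460.0 × 0.3652 = 167.99 mL.
Additional alveolar pressure from trapping ≈ V_trapped / C = 167.99 / 65.714 = 2.556 cmH2O.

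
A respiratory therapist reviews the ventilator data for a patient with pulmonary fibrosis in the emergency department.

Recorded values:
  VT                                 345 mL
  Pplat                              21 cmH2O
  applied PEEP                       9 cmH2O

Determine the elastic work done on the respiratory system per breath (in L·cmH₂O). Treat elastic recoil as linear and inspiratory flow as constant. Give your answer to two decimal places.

2.07

Elastic work ≈ ½ × (Pplat − PEEP) × Vt = 0.5 × (21 − 9) × 0.345 L = 0.5 × 12.0 × 0.345 = 2.07 L·cmH2O.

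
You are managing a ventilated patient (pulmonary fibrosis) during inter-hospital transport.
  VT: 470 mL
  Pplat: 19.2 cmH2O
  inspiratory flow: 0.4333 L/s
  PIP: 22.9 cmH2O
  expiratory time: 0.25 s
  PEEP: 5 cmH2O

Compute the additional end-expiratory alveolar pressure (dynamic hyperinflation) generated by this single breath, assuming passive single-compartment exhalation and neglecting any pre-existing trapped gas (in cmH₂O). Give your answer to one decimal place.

R = (PIP − Pplat)/V̇ = (22.9 − 19.2) / 0.4333 = 3.7/0.4333 = 8.539 cmH2O·s/L.
C = Vt/(Pplat − PEEP) = 470.0 / (19.2 − 5) = 470.0/14.2 = 33.099 mL/cmH2O.
τ = R × C = 8.539 × 0.0331 L/cmH2O = 0.2826 s.
Fraction remaining = e^(−Te/τ) = e^(−0.25/0.2826) = 0.4129; trapped volume = 470.0 × 0.4129 = 194.06 mL.
Additional alveolar pressure from trapping ≈ V_trapped / C = 194.06 / 33.099 = 5.863 cmH2O.

5.9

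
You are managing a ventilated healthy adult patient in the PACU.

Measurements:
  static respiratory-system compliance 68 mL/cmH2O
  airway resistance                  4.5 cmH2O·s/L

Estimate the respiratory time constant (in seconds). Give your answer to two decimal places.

τ = R × C = 4.5 × 68 mL/cmH2O = 4.5 × 0.068 L/cmH2O = 0.306 s.

0.31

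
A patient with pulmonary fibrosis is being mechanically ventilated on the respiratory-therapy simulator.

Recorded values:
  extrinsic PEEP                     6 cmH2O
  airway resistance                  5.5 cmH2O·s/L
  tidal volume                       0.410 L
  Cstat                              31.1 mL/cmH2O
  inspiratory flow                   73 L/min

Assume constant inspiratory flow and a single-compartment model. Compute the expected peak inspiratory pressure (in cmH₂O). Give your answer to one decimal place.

Flow: 73 L/min ÷ 60 = 1.2167 L/s.
Equation of motion (constant flow): PIP = Vt/C + R·V̇ + PEEP.
PIP = 410/31.1 + 5.5×1.2167 + 6 = 13.183 + 6.692 + 6 = 25.875 cmH2O.

25.9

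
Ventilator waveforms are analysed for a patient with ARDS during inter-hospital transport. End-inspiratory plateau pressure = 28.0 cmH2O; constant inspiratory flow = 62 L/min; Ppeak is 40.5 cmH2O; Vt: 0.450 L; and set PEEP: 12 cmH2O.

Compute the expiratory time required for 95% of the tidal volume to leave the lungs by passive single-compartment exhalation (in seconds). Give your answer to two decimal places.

Flow: 62 L/min ÷ 60 = 1.0333 L/s.
R = (PIP − Pplat)/V̇ = (40.5 − 28.0) / 1.0333 = 12.5/1.0333 = 12.097 cmH2O·s/L.
C = Vt/(Pplat − PEEP) = 450.0 / (28.0 − 12) = 450.0/16.0 = 28.125 mL/cmH2O.
τ = R × C = 12.097 × 0.02813 L/cmH2O = 0.3403 s.
t = −τ·ln(1 − 0.95) = −0.3403·ln(0.05) = 1.019 s.

1.02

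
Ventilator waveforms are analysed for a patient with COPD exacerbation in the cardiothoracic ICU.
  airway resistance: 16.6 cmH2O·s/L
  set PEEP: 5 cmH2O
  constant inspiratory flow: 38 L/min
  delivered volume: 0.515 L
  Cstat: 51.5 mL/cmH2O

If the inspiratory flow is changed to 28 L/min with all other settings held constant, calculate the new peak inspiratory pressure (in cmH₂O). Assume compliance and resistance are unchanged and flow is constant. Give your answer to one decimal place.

22.7

Flow: 38 L/min ÷ 60 = 0.6333 L/s.
New flow: 28 L/min ÷ 60 = 0.4667 L/s.
PIP = Vt/C + R·V̇ + PEEP (constant-flow equation of motion).
Only the resistive term changes: ΔPIP = R × ΔV̇ = 16.6 × (0.4667 − 0.6333) = 16.6 × -0.1666 = -2.766 cmH2O.
Original PIP = 515/51.5 + 16.6×0.6333 + 5 = 25.513 cmH2O; new PIP = 25.513 + (-2.766) = 22.747 cmH2O.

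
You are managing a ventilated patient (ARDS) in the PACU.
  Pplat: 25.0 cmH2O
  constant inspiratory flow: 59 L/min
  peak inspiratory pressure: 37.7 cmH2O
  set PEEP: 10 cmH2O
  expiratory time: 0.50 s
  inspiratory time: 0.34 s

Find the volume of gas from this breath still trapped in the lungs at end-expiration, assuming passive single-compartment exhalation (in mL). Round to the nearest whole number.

Flow: 59 L/min ÷ 60 = 0.9833 L/s.
Vt = flow × Ti = 0.9833 L/s × 0.34 s × 1000 mL/L = 334.32 mL.
R = (PIP − Pplat)/V̇ = (37.7 − 25.0) / 0.9833 = 12.7/0.9833 = 12.916 cmH2O·s/L.
C = Vt/(Pplat − PEEP) = 334.32 / (25.0 − 10) = 334.32/15.0 = 22.288 mL/cmH2O.
τ = R × C = 12.916 × 0.02229 L/cmH2O = 0.2879 s.
Fraction remaining = e^(−Te/τ) = e^(−0.50/0.2879) = 0.1761.
Trapped volume = 334.32 × 0.1761 = 58.874 mL.

59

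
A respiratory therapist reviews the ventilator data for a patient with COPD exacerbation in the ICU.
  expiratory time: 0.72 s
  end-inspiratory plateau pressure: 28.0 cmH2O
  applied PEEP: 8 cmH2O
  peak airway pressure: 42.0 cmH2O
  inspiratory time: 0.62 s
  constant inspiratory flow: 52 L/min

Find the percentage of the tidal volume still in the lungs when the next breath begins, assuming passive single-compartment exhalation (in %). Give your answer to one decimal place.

Flow: 52 L/min ÷ 60 = 0.8667 L/s.
Vt = flow × Ti = 0.8667 L/s × 0.62 s × 1000 mL/L = 537.35 mL.
R = (PIP − Pplat)/V̇ = (42.0 − 28.0) / 0.8667 = 14.0/0.8667 = 16.153 cmH2O·s/L.
C = Vt/(Pplat − PEEP) = 537.35 / (28.0 − 8) = 537.35/20.0 = 26.868 mL/cmH2O.
τ = R × C = 16.153 × 0.02687 L/cmH2O = 0.434 s.
Fraction remaining at end-expiration = e^(−Te/τ) = e^(−0.72/0.434) = 0.1903 → 19.03%.

19.0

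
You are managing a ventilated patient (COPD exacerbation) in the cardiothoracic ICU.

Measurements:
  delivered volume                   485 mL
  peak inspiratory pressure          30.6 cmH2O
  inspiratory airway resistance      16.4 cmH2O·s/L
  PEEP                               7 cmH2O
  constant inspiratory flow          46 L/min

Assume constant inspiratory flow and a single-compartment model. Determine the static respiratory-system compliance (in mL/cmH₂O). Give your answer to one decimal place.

44.0

Flow: 46 L/min ÷ 60 = 0.7667 L/s.
Equation of motion (constant flow): PIP = Vt/C + R·V̇ + PEEP.
Vt/C = PIP − R·V̇ − PEEP = 30.6 − 16.4×0.7667 − 7 = 30.6 − 12.574 − 7 = 11.026 cmH2O.
C = Vt / 11.026 = 485 / 11.026 = 43.987 mL/cmH2O.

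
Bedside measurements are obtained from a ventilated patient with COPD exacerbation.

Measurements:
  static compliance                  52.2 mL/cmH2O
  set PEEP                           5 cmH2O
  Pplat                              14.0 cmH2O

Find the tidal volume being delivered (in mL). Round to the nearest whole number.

470

Vt = Cstat × (Pplat − PEEP) = 52.2 × (14.0 − 5) = 52.2 × 9.0 = 469.8 mL.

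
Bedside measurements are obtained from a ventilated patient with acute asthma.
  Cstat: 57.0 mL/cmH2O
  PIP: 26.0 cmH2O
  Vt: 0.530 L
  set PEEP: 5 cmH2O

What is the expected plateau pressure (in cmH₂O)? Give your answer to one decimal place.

14.3

Pplat = PEEP + Vt / Cstat = 5 + 530 / 57.0 = 5 + 9.298 = 14.298 cmH2O.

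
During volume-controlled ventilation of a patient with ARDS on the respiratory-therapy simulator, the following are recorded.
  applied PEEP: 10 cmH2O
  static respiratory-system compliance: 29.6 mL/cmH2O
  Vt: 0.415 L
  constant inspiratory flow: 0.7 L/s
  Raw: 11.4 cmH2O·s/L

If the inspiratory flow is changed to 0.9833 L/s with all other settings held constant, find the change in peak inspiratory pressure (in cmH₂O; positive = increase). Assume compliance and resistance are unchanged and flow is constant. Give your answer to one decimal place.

3.2

PIP = Vt/C + R·V̇ + PEEP (constant-flow equation of motion).
Only the resistive term changes: ΔPIP = R × ΔV̇ = 11.4 × (0.9833 − 0.7) = 11.4 × 0.2833 = 3.23 cmH2O.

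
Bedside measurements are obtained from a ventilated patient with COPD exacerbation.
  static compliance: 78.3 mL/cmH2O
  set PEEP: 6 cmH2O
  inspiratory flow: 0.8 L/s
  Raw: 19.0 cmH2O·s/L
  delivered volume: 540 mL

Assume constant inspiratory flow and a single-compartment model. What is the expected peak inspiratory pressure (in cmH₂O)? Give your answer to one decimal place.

28.1

Equation of motion (constant flow): PIP = Vt/C + R·V̇ + PEEP.
PIP = 540/78.3 + 19.0×0.8 + 6 = 6.897 + 15.2 + 6 = 28.097 cmH2O.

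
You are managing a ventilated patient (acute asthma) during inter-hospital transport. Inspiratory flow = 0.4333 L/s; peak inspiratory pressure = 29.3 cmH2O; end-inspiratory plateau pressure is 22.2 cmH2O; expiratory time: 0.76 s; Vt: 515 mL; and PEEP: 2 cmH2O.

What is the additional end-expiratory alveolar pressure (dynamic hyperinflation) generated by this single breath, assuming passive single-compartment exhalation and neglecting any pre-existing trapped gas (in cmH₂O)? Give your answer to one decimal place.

R = (PIP − Pplat)/V̇ = (29.3 − 22.2) / 0.4333 = 7.1/0.4333 = 16.386 cmH2O·s/L.
C = Vt/(Pplat − PEEP) = 515.0 / (22.2 − 2) = 515.0/20.2 = 25.495 mL/cmH2O.
τ = R × C = 16.386 × 0.0255 L/cmH2O = 0.4178 s.
Fraction remaining = e^(−Te/τ) = e^(−0.76/0.4178) = 0.1622; trapped volume = 515.0 × 0.1622 = 83.533 mL.
Additional alveolar pressure from trapping ≈ V_trapped / C = 83.533 / 25.495 = 3.276 cmH2O.

3.3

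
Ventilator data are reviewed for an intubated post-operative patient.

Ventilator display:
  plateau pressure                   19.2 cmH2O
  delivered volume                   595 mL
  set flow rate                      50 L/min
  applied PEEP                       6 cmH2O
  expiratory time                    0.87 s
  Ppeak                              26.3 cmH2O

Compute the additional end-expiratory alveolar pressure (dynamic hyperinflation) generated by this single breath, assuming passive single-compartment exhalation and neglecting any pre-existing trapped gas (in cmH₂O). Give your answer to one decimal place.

1.4

Flow: 50 L/min ÷ 60 = 0.8333 L/s.
R = (PIP − Pplat)/V̇ = (26.3 − 19.2) / 0.8333 = 7.1/0.8333 = 8.52 cmH2O·s/L.
C = Vt/(Pplat − PEEP) = 595.0 / (19.2 − 6) = 595.0/13.2 = 45.076 mL/cmH2O.
τ = R × C = 8.52 × 0.04508 L/cmH2O = 0.3841 s.
Fraction remaining = e^(−Te/τ) = e^(−0.87/0.3841) = 0.1038; trapped volume = 595.0 × 0.1038 = 61.761 mL.
Additional alveolar pressure from trapping ≈ V_trapped / C = 61.761 / 45.076 = 1.37 cmH2O.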